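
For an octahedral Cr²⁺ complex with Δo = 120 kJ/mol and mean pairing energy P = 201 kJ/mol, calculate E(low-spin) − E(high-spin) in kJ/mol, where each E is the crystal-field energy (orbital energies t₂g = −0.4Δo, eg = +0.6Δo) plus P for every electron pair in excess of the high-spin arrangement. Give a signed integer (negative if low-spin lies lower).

Cr is in group 6, so Cr²⁺ is d⁴ (6 − 2 = 4).
High-spin d⁴ fills as t₂g³ eg¹ with CFSE 3(−0.4) + 1(+0.6) = -0.6Δo = -72 kJ/mol.
Low-spin t₂g⁴ eg⁰ gives -1.6Δo = -192 kJ/mol, but forming 1 extra pair costs 1P = 201 kJ/mol, so E(LS) = -192 + 201 = 9 kJ/mol.
Thus E(LS) − E(HS) = 81 kJ/mol.

81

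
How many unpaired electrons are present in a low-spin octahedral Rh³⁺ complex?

0

Rh is in group 9, so Rh³⁺ is d⁶ (9 − 3 = 6).
Configuration: t₂g⁶ eg⁰, giving 0 unpaired electrons.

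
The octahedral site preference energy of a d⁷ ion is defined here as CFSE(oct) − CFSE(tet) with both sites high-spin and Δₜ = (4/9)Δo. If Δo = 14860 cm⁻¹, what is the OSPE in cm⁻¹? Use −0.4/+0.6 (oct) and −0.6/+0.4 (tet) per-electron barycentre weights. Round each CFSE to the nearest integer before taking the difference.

Octahedral (high-spin): t₂g⁵ eg², CFSE = 5(−0.4) + 2(+0.6) = -0.8Δo = -0.8 × 14860 = -11888 cm⁻¹.
Tetrahedral e⁴ t₂³ gives -1.2Δₜ = -1.2 × (4/9) × 14860 = -7925 cm⁻¹.
OSPE = CFSE(oct) − CFSE(tet) = -11888 − (-7925) = -3963 cm⁻¹.

-3963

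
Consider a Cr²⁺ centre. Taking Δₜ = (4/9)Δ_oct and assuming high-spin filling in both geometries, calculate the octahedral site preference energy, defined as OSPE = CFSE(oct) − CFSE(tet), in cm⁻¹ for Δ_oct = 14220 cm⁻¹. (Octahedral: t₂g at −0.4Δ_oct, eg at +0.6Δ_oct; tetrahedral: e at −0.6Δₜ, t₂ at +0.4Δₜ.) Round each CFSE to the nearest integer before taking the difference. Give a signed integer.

Group 6 minus oxidation state +2 gives a d⁴ configuration for Cr²⁺.
In an octahedral site d⁴ (HS) is t₂g³ eg¹, giving CFSE(oct) = -0.6Δ_oct = -8532 cm⁻¹.
In a tetrahedral site the filling is e² t₂²: CFSE(tet) = -0.4Δₜ = -0.4 × (4/9)(14220) = -2528 cm⁻¹.
OSPE = CFSE(oct) − CFSE(tet) = -8532 − (-2528) = -6004 cm⁻¹.

-6004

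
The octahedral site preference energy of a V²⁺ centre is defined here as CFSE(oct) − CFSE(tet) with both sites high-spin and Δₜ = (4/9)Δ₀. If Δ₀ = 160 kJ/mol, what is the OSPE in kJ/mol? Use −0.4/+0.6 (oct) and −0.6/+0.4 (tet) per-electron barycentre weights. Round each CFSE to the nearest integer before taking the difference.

Group 5 minus oxidation state +2 gives a d³ configuration for V²⁺.
Octahedral (high-spin): t2g^3 e_g^0, CFSE = 3(−0.4) + 0(+0.6) = -1.2Δ₀ = -1.2 × 160 = -192 kJ/mol.
Tetrahedral e^2 t2^1 gives -0.8Δₜ = -0.8 × (4/9) × 160 = -57 kJ/mol.
Subtracting, OSPE = -192 − (-57) = -135 kJ/mol.

-135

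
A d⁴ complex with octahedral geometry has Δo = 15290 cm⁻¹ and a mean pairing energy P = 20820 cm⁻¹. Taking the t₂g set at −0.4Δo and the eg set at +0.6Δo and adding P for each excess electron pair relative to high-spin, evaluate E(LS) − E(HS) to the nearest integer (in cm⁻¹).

In the high-spin limit (t₂g³ eg¹) the orbital term is -0.6Δo = -9174 cm⁻¹, with no excess pairing.
Low-spin: t₂g⁴ eg⁰, orbital CFSE = -1.6Δo = -24464 cm⁻¹; plus 1 excess pair × P = +20820 cm⁻¹; total -3644 cm⁻¹.
The difference is -3644 − (-9174) = 5530 cm⁻¹, so high-spin lies lower.

5530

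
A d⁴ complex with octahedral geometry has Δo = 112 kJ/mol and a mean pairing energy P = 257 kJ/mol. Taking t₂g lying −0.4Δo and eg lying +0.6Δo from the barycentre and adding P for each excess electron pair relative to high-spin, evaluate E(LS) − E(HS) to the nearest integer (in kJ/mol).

145

In the high-spin limit (t₂g³ eg¹) the orbital term is -0.6Δo = -67 kJ/mol, with no excess pairing.
Low-spin: t₂g⁴ eg⁰, orbital CFSE = -1.6Δo = -179 kJ/mol; plus 1 excess pair × P = +257 kJ/mol; total 78 kJ/mol.
Thus E(LS) − E(HS) = 145 kJ/mol.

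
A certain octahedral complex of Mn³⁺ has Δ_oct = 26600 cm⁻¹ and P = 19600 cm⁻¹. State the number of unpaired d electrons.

Group 7 minus oxidation state +3 gives a d⁴ configuration for Mn³⁺.
Since Δ_oct = 26600 cm⁻¹ > P = 19600 cm⁻¹, the complex adopts the low-spin configuration.
Filling d⁴ accordingly: t2g^4 e_g^0.
Unpaired electrons: 2.

2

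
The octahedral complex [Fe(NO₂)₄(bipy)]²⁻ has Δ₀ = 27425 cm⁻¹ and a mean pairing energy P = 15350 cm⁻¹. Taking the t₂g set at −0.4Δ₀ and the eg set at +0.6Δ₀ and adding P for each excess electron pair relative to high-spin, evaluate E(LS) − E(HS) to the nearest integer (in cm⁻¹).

-24150

Ligand charges: 4×(-1) from NO₂⁻ and 1×(+0) from bipy sum to -4; with overall charge -2, Fe is +2.
Fe is in group 8, so Fe²⁺ is d⁶ (8 − 2 = 6).
High-spin d⁶ fills as t₂g⁴ eg² with CFSE 4(−0.4) + 2(+0.6) = -0.4Δ₀ = -10970 cm⁻¹.
For low-spin the configuration is t₂g⁶ eg⁰: orbital energy -2.4 × 27425 = -65820 cm⁻¹, and 2 additional pairs relative to high-spin add 30700 cm⁻¹, giving -35120 cm⁻¹.
E(LS) − E(HS) = -35120 − (-10970) = -24150 cm⁻¹.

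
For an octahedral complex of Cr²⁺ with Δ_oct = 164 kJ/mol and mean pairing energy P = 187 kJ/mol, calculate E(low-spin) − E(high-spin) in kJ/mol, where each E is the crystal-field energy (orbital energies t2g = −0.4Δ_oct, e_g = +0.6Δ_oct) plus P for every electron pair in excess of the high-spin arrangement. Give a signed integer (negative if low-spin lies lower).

23

Cr²⁺: group 6, so d-count = 6 − 2 = 4.
In the high-spin limit (t2g^3 e_g^1) the orbital term is -0.6Δ_oct = -98 kJ/mol, with no excess pairing.
Low-spin t2g^4 e_g^0 gives -1.6Δ_oct = -262 kJ/mol, but forming 1 extra pair costs 1P = 187 kJ/mol, so E(LS) = -262 + 187 = -75 kJ/mol.
The difference is -75 − (-98) = 23 kJ/mol, so high-spin lies lower.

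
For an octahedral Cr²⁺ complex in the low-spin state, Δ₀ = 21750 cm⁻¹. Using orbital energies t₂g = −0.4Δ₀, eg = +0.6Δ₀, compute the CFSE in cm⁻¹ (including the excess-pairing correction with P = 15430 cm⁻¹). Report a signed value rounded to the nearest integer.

Group 6 minus oxidation state +2 gives a d⁴ configuration for Cr²⁺.
The d⁴ electrons fill as t₂g⁴ eg⁰.
The orbital stabilization is -1.6Δ₀ = -1.6 × 21750 = -34800 cm⁻¹.
High-spin d⁴ would be t₂g³ eg¹ with 0 pairs; low-spin has 1, so 1 excess pair costs +1P = +15430 cm⁻¹.
Net CFSE = -34800 + 15430 = -19370 cm⁻¹.

-19370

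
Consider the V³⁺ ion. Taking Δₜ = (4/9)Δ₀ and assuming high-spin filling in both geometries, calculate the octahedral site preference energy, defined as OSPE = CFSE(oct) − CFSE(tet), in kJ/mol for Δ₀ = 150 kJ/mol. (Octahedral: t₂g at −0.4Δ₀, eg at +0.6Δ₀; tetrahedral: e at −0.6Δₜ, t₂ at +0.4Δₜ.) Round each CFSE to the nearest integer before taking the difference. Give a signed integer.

Group 5 minus oxidation state +3 gives a d² configuration for V³⁺.
In an octahedral site d² (HS) is t2g^2 e_g^0, giving CFSE(oct) = -0.8Δ₀ = -120 kJ/mol.
Tetrahedral: e^2 t2^0, CFSE = 2(−0.6) + 0(+0.4) = -1.2Δₜ = -1.2 × (4/9) × 150 = -80 kJ/mol.
OSPE = CFSE(oct) − CFSE(tet) = -120 − (-80) = -40 kJ/mol.

-40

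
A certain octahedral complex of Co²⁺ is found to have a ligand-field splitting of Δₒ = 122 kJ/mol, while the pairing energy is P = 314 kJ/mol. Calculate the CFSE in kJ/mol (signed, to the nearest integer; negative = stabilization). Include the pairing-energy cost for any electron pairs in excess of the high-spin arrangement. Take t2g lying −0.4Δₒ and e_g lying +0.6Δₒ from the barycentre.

Co is in group 9, so Co²⁺ is d⁷ (9 − 2 = 7).
Δₒ < P, so pairing is avoided: the ground state is high-spin.
That gives t2g^5 e_g^2.
Orbital CFSE = -0.8Δₒ = -0.8 × 122 = -98 kJ/mol.
High-spin has no excess pairs, so no pairing correction applies.

-98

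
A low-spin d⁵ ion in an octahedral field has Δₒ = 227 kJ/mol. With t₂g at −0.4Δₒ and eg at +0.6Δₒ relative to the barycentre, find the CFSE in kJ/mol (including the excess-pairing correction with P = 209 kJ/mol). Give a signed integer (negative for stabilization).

Configuration: t₂g⁵ eg⁰.
CFSE(orbital) = 5×(-0.4Δₒ) + 0×(0.6Δₒ) = -2.0Δₒ; with Δₒ = 227 kJ/mol that is -454 kJ/mol.
High-spin d⁵ would be t₂g³ eg² with 0 pairs; low-spin has 2, so 2 excess pairs cost +2P = +418 kJ/mol.
Net CFSE = -454 + 418 = -36 kJ/mol.

-36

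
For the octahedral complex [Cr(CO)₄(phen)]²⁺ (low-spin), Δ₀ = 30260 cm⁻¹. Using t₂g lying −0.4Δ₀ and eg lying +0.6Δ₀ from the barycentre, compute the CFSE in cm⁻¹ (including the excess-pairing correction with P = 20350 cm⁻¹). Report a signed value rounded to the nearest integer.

Ligand charges: 4×(+0) from CO and 1×(+0) from phen sum to +0; with overall charge +2, Cr is +2.
Group 6 minus oxidation state +2 gives a d⁴ configuration for Cr²⁺.
Configuration: t₂g⁴ eg⁰.
CFSE(orbital) = 4×(-0.4Δ₀) + 0×(0.6Δ₀) = -1.6Δ₀; with Δ₀ = 30260 cm⁻¹ that is -48416 cm⁻¹.
Pairing penalty: 1 pair vs 0 in the high-spin reference → 1 extra × P = 20350 cm⁻¹.
Overall CFSE = -48416 + 20350 = -28066 cm⁻¹.

-28066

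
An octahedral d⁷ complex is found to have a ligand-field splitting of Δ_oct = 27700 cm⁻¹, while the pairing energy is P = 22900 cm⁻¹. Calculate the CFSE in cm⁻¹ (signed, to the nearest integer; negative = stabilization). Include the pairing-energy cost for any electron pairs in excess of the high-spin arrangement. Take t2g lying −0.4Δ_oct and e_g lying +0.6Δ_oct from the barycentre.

-26960

Δ_oct > P, so pairing is preferred: the ground state is low-spin.
Configuration: t2g^6 e_g^1.
Orbital CFSE = -1.8Δ_oct = -1.8 × 27700 = -49860 cm⁻¹.
Excess pairs vs high-spin: 3 − 2 = 1; pairing cost = +22900 cm⁻¹.
Net CFSE = -49860 + 22900 = -26960 cm⁻¹.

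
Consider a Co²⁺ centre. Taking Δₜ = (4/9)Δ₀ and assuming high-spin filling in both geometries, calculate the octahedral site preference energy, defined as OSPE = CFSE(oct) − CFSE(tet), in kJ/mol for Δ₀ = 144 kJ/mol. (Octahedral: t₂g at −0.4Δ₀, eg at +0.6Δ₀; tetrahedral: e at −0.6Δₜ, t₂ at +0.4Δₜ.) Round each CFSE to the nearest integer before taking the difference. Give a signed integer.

-38

Co is in group 9, so Co²⁺ is d⁷ (9 − 2 = 7).
Octahedral high-spin t₂g⁵ eg²: CFSE = -0.8 × 144 = -115 kJ/mol.
Tetrahedral e⁴ t₂³ gives -1.2Δₜ = -1.2 × (4/9) × 144 = -77 kJ/mol.
OSPE = CFSE(oct) − CFSE(tet) = -115 − (-77) = -38 kJ/mol.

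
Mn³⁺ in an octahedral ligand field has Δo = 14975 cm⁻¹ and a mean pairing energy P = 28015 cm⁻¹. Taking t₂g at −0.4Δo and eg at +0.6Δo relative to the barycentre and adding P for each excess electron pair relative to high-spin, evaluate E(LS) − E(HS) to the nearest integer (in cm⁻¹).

Mn³⁺: group 7, so d-count = 7 − 3 = 4.
High-spin d⁴ fills as t₂g³ eg¹ with CFSE 3(−0.4) + 1(+0.6) = -0.6Δo = -8985 cm⁻¹.
Low-spin t₂g⁴ eg⁰ gives -1.6Δo = -23960 cm⁻¹, but forming 1 extra pair costs 1P = 28015 cm⁻¹, so E(LS) = -23960 + 28015 = 4055 cm⁻¹.
The difference is 4055 − (-8985) = 13040 cm⁻¹, so high-spin lies lower.

13040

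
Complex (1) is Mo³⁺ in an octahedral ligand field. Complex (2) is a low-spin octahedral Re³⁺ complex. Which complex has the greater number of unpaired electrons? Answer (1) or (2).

(1): Mo is in group 6, so Mo³⁺ is d³ (6 − 3 = 3); t2g^3 e_g^0 → 3 unpaired.
(2): Group 7 minus oxidation state +3 gives a d⁴ configuration for Re³⁺; t₂g⁴ eg⁰ → 2 unpaired.
So (1) has more unpaired electrons.

(1)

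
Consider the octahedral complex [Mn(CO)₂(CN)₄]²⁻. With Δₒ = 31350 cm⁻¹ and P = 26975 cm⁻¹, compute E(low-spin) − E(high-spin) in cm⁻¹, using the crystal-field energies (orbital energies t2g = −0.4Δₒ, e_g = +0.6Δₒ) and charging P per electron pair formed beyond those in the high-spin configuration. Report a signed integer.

-8750

Ligand charges: 2×(+0) from CO and 4×(-1) from CN⁻ sum to -4; with overall charge -2, Mn is +2.
Mn sits in group 7; removing 2 electrons leaves Mn²⁺ with 7 − 2 = 5 d electrons.
High-spin: t2g^3 e_g^2, CFSE = 0.0Δₒ = 0 cm⁻¹.
Low-spin: t2g^5 e_g^0, orbital CFSE = -2.0Δₒ = -62700 cm⁻¹; plus 2 excess pairs × P = +53950 cm⁻¹; total -8750 cm⁻¹.
The difference is -8750 − (0) = -8750 cm⁻¹, so low-spin lies lower.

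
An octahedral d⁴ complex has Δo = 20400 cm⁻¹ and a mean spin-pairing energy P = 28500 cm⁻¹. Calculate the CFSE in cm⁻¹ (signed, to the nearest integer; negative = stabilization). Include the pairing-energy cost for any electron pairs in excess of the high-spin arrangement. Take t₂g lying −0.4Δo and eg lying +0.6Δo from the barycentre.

Since Δo = 20400 cm⁻¹ < P = 28500 cm⁻¹, the complex adopts the high-spin configuration.
Configuration: t₂g³ eg¹.
Orbital CFSE = -0.6Δo = -0.6 × 20400 = -12240 cm⁻¹.
High-spin has no excess pairs, so no pairing correction applies.

-12240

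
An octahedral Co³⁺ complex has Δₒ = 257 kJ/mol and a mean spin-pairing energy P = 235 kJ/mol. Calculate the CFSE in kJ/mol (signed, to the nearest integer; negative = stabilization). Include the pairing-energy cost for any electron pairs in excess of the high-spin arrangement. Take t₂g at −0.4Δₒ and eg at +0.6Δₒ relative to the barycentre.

Co is in group 9, so Co³⁺ is d⁶ (9 − 3 = 6).
Here Δₒ > P (257 > 235), so the low-spin state is favoured.
That gives t₂g⁶ eg⁰.
Orbital CFSE = -2.4Δₒ = -2.4 × 257 = -617 kJ/mol.
Excess pairs vs high-spin: 3 − 1 = 2; pairing cost = +470 kJ/mol.
Net CFSE = -617 + 470 = -147 kJ/mol.

-147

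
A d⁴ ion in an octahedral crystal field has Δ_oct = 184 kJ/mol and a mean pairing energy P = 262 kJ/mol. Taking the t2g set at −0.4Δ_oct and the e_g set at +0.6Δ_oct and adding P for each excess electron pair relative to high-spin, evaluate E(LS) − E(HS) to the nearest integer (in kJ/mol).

High-spin d⁴ fills as t2g^3 e_g^1 with CFSE 3(−0.4) + 1(+0.6) = -0.6Δ_oct = -110 kJ/mol.
For low-spin the configuration is t2g^4 e_g^0: orbital energy -1.6 × 184 = -294 kJ/mol, and 1 additional pair relative to high-spin adds 262 kJ/mol, giving -32 kJ/mol.
E(LS) − E(HS) = -32 − (-110) = 78 kJ/mol.

78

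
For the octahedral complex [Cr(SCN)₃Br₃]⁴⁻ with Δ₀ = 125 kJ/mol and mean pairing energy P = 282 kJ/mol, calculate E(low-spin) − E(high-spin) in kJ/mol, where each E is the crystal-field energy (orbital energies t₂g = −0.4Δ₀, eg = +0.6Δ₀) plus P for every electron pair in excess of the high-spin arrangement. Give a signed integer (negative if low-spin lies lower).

157

Ligand charges: 3×(-1) from SCN⁻ and 3×(-1) from Br⁻ sum to -6; with overall charge -4, Cr is +2.
Group 6 minus oxidation state +2 gives a d⁴ configuration for Cr²⁺.
High-spin: t₂g³ eg¹, CFSE = -0.6Δ₀ = -75 kJ/mol.
Low-spin: t₂g⁴ eg⁰, orbital CFSE = -1.6Δ₀ = -200 kJ/mol; plus 1 excess pair × P = +282 kJ/mol; total 82 kJ/mol.
The difference is 82 − (-75) = 157 kJ/mol, so high-spin lies lower.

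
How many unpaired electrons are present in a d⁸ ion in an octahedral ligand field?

2

For octahedral d⁸ the high- and low-spin configurations coincide.
Configuration: t₂g⁶ eg², giving 2 unpaired electrons.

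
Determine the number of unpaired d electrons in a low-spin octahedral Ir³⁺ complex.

Ir³⁺: group 9, so d-count = 9 − 3 = 6.
Configuration: t₂g⁶ eg⁰, giving 0 unpaired electrons.

0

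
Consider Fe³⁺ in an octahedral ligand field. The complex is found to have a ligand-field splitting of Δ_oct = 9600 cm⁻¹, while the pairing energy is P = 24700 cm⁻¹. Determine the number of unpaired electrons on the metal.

Fe sits in group 8; removing 3 electrons leaves Fe³⁺ with 8 − 3 = 5 d electrons.
Since Δ_oct = 9600 cm⁻¹ < P = 24700 cm⁻¹, the complex adopts the high-spin configuration.
Filling d⁵ accordingly: t₂g³ eg².
Unpaired electrons: 5.

5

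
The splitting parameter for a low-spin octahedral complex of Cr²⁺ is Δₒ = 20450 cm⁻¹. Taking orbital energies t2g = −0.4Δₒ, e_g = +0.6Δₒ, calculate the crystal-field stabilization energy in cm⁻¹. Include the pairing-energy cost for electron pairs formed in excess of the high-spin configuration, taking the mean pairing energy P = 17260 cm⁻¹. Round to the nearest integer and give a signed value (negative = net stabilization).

Cr is in group 6, so Cr²⁺ is d⁴ (6 − 2 = 4).
Electron filling gives t2g^4 e_g^0.
The orbital stabilization is -1.6Δₒ = -1.6 × 20450 = -32720 cm⁻¹.
Pairing penalty: 1 pair vs 0 in the high-spin reference → 1 extra × P = 17260 cm⁻¹.
Net CFSE = -32720 + 17260 = -15460 cm⁻¹.

-15460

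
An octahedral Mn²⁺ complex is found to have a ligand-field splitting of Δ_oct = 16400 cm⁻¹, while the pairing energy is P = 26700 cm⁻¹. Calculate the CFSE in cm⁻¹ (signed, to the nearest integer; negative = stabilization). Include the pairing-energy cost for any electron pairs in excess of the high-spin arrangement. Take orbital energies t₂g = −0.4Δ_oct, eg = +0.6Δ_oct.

Mn²⁺: group 7, so d-count = 7 − 2 = 5.
With Δ_oct < P the complex is high-spin.
That gives t₂g³ eg².
Orbital CFSE = 0.0Δ_oct = 0.0 × 16400 = 0 cm⁻¹.
High-spin has no excess pairs, so no pairing correction applies.

0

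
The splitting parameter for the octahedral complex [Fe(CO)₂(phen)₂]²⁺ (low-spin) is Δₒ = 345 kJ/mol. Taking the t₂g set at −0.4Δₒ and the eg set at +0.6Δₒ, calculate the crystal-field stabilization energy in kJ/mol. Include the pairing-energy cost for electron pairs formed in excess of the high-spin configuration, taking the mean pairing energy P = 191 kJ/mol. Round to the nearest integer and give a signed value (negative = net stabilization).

-446

Ligand charges: 2×(+0) from CO and 2×(+0) from phen sum to +0; with overall charge +2, Fe is +2.
Group 8 minus oxidation state +2 gives a d⁶ configuration for Fe²⁺.
The d⁶ electrons fill as t₂g⁶ eg⁰.
Orbital CFSE = 6(-0.4) + 0(0.6) = -2.4Δₒ = -2.4 × 345 = -828 kJ/mol.
High-spin d⁶ would be t₂g⁴ eg² with 1 pair; low-spin has 3, so 2 excess pairs cost +2P = +382 kJ/mol.
Combining: -828 + 382 = -446 kJ/mol.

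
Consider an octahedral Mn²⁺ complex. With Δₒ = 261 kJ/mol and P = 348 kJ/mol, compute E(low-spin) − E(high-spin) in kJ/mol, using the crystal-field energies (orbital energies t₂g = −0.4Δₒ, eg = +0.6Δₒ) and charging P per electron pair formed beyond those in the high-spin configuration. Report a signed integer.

174

Group 7 minus oxidation state +2 gives a d⁵ configuration for Mn²⁺.
In the high-spin limit (t₂g³ eg²) the orbital term is 0.0Δₒ = 0 kJ/mol, with no excess pairing.
Low-spin t₂g⁵ eg⁰ gives -2.0Δₒ = -522 kJ/mol, but forming 2 extra pairs costs 2P = 696 kJ/mol, so E(LS) = -522 + 696 = 174 kJ/mol.
Thus E(LS) − E(HS) = 174 kJ/mol.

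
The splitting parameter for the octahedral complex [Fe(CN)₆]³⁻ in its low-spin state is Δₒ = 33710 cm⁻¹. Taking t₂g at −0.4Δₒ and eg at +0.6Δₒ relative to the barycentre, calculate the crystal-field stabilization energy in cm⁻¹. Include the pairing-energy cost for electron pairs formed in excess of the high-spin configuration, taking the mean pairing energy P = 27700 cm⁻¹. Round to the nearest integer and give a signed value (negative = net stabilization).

Each CN⁻ contributes -1; 6 × (-1) = -6. With overall charge -3, Fe is in the +3 oxidation state.
Fe sits in group 8; removing 3 electrons leaves Fe³⁺ with 8 − 3 = 5 d electrons.
Configuration: t₂g⁵ eg⁰.
Orbital CFSE = 5(-0.4) + 0(0.6) = -2.0Δₒ = -2.0 × 33710 = -67420 cm⁻¹.
High-spin d⁵ would be t₂g³ eg² with 0 pairs; low-spin has 2, so 2 excess pairs cost +2P = +55400 cm⁻¹.
Net CFSE = -67420 + 55400 = -12020 cm⁻¹.

-12020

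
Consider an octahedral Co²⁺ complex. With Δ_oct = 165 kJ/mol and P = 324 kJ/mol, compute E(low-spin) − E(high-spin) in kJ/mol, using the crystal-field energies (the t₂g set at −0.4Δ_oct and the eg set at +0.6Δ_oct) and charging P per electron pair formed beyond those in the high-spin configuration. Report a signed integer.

159

Group 9 minus oxidation state +2 gives a d⁷ configuration for Co²⁺.
In the high-spin limit (t₂g⁵ eg²) the orbital term is -0.8Δ_oct = -132 kJ/mol, with no excess pairing.
For low-spin the configuration is t₂g⁶ eg¹: orbital energy -1.8 × 165 = -297 kJ/mol, and 1 additional pair relative to high-spin adds 324 kJ/mol, giving 27 kJ/mol.
The difference is 27 − (-132) = 159 kJ/mol, so high-spin lies lower.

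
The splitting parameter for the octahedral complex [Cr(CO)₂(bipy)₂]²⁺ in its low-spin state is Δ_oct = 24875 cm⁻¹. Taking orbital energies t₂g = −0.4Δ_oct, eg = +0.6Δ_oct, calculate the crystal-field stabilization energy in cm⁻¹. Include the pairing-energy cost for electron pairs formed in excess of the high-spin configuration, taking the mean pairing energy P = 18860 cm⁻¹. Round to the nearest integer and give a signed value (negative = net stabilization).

Ligand charges: 2×(+0) from CO and 2×(+0) from bipy sum to +0; with overall charge +2, Cr is +2.
Group 6 minus oxidation state +2 gives a d⁴ configuration for Cr²⁺.
Configuration: t₂g⁴ eg⁰.
The orbital stabilization is -1.6Δ_oct = -1.6 × 24875 = -39800 cm⁻¹.
Pairing penalty: 1 pair vs 0 in the high-spin reference → 1 extra × P = 18860 cm⁻¹.
Combining: -39800 + 18860 = -20940 cm⁻¹.

-20940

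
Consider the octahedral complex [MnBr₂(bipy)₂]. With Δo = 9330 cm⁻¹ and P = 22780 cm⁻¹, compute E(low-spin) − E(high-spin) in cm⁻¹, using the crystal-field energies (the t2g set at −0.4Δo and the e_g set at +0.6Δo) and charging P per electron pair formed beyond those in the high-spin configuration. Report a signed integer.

26900

Ligand charges: 2×(-1) from Br⁻ and 2×(+0) from bipy sum to -2; with overall charge +0, Mn is +2.
Mn sits in group 7; removing 2 electrons leaves Mn²⁺ with 7 − 2 = 5 d electrons.
High-spin d⁵ fills as t2g^3 e_g^2 with CFSE 3(−0.4) + 2(+0.6) = 0.0Δo = 0 cm⁻¹.
Low-spin: t2g^5 e_g^0, orbital CFSE = -2.0Δo = -18660 cm⁻¹; plus 2 excess pairs × P = +45560 cm⁻¹; total 26900 cm⁻¹.
E(LS) − E(HS) = 26900 − (0) = 26900 cm⁻¹.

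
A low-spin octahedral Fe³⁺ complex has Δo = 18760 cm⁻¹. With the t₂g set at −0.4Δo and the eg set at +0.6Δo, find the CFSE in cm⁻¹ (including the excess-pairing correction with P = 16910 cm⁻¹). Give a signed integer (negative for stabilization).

-3700

Fe sits in group 8; removing 3 electrons leaves Fe³⁺ with 8 − 3 = 5 d electrons.
Electron filling gives t₂g⁵ eg⁰.
Orbital CFSE = 5(-0.4) + 0(0.6) = -2.0Δo = -2.0 × 18760 = -37520 cm⁻¹.
High-spin d⁵ would be t₂g³ eg² with 0 pairs; low-spin has 2, so 2 excess pairs cost +2P = +33820 cm⁻¹.
Overall CFSE = -37520 + 33820 = -3700 cm⁻¹.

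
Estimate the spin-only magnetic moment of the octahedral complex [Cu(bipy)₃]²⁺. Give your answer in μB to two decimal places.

bipy is neutral, so the +2 overall charge sits on Cu: oxidation state +2.
Group 11 minus oxidation state +2 gives a d⁹ configuration for Cu²⁺.
Configuration: t₂g⁶ eg³ → 1 unpaired electron.
μ(spin-only) = √[1(1+2)] = √3 ≈ 1.73 μB.

1.73 μB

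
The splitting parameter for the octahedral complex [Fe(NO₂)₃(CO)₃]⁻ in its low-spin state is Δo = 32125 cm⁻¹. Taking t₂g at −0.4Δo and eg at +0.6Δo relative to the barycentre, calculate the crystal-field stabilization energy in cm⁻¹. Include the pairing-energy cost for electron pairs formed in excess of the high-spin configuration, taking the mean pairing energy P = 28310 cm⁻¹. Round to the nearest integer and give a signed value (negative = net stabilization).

-20480

Ligand charges: 3×(-1) from NO₂⁻ and 3×(+0) from CO sum to -3; with overall charge -1, Fe is +2.
Fe is in group 8, so Fe²⁺ is d⁶ (8 − 2 = 6).
The d⁶ electrons fill as t₂g⁶ eg⁰.
The orbital stabilization is -2.4Δo = -2.4 × 32125 = -77100 cm⁻¹.
High-spin d⁶ would be t₂g⁴ eg² with 1 pair; low-spin has 3, so 2 excess pairs cost +2P = +56620 cm⁻¹.
Overall CFSE = -77100 + 56620 = -20480 cm⁻¹.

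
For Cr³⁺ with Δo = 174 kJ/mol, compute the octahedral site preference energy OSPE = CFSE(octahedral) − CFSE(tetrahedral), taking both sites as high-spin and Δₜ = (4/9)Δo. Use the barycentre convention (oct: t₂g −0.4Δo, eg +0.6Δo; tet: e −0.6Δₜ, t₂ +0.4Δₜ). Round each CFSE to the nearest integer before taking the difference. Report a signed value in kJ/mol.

-147

Cr³⁺: group 6, so d-count = 6 − 3 = 3.
Octahedral high-spin t2g^3 e_g^0: CFSE = -1.2 × 174 = -209 kJ/mol.
Tetrahedral e^2 t2^1 gives -0.8Δₜ = -0.8 × (4/9) × 174 = -62 kJ/mol.
Subtracting, OSPE = -209 − (-62) = -147 kJ/mol.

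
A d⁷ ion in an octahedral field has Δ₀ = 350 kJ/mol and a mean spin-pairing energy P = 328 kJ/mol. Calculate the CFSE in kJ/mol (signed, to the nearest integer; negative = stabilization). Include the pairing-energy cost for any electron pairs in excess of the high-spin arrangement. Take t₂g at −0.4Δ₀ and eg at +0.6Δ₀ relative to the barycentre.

-302

With Δ₀ > P the complex is low-spin.
Filling d⁷ accordingly: t₂g⁶ eg¹.
Orbital CFSE = -1.8Δ₀ = -1.8 × 350 = -630 kJ/mol.
Excess pairs vs high-spin: 3 − 2 = 1; pairing cost = +328 kJ/mol.
Net CFSE = -630 + 328 = -302 kJ/mol.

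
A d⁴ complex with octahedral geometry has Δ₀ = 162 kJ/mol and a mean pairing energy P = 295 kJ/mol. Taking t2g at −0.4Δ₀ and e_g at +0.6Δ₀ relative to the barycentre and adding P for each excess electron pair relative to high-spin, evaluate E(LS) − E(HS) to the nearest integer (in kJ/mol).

133

High-spin: t2g^3 e_g^1, CFSE = -0.6Δ₀ = -97 kJ/mol.
Low-spin: t2g^4 e_g^0, orbital CFSE = -1.6Δ₀ = -259 kJ/mol; plus 1 excess pair × P = +295 kJ/mol; total 36 kJ/mol.
Thus E(LS) − E(HS) = 133 kJ/mol.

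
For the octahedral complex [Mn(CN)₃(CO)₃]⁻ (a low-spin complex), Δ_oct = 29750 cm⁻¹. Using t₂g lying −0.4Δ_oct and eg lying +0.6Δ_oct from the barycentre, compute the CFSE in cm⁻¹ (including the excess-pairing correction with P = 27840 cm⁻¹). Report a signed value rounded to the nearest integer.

Ligand charges: 3×(-1) from CN⁻ and 3×(+0) from CO sum to -3; with overall charge -1, Mn is +2.
Group 7 minus oxidation state +2 gives a d⁵ configuration for Mn²⁺.
The d⁵ electrons fill as t₂g⁵ eg⁰.
The orbital stabilization is -2.0Δ_oct = -2.0 × 29750 = -59500 cm⁻¹.
High-spin d⁵ would be t₂g³ eg² with 0 pairs; low-spin has 2, so 2 excess pairs cost +2P = +55680 cm⁻¹.
Net CFSE = -59500 + 55680 = -3820 cm⁻¹.

-3820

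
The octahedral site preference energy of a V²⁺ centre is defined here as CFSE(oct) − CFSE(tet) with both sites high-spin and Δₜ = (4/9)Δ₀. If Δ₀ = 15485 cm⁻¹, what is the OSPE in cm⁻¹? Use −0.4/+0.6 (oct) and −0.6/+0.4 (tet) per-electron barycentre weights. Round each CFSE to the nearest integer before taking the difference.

-13076

V sits in group 5; removing 2 electrons leaves V²⁺ with 5 − 2 = 3 d electrons.
Octahedral high-spin t2g^3 e_g^0: CFSE = -1.2 × 15485 = -18582 cm⁻¹.
In a tetrahedral site the filling is e^2 t2^1: CFSE(tet) = -0.8Δₜ = -0.8 × (4/9)(15485) = -5506 cm⁻¹.
Subtracting, OSPE = -18582 − (-5506) = -13076 cm⁻¹.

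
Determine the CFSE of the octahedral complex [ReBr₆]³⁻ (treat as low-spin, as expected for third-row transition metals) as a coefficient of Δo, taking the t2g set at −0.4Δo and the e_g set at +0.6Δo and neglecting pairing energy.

-1.6 Δo

Each Br⁻ contributes -1; 6 × (-1) = -6. With overall charge -3, Re is in the +3 oxidation state.
Group 7 minus oxidation state +3 gives a d⁴ configuration for Re³⁺.
Configuration: t2g^4 e_g^0.
CFSE = 4(-0.4Δo) + 0(0.6Δo) = -1.6Δo + 0.0Δo = -1.6Δo.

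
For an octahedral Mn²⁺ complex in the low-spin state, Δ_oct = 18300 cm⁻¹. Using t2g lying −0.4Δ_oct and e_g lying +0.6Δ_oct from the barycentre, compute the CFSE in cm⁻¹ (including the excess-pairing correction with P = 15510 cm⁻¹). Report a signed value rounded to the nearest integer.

Mn is in group 7, so Mn²⁺ is d⁵ (7 − 2 = 5).
Electron filling gives t2g^5 e_g^0.
CFSE(orbital) = 5×(-0.4Δ_oct) + 0×(0.6Δ_oct) = -2.0Δ_oct; with Δ_oct = 18300 cm⁻¹ that is -36600 cm⁻¹.
Relative to high-spin t2g^3 e_g^2 (0 paired), the low-spin configuration has 2 additional pairs, contributing +2 × 15510 = +31020 cm⁻¹.
Combining: -36600 + 31020 = -5580 cm⁻¹.

-5580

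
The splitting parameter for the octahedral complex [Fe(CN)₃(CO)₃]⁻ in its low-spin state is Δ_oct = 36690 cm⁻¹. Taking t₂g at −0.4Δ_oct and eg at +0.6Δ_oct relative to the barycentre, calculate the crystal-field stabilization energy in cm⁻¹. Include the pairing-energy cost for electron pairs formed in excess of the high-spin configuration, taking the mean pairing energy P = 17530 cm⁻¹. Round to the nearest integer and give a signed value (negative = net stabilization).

Ligand charges: 3×(-1) from CN⁻ and 3×(+0) from CO sum to -3; with overall charge -1, Fe is +2.
Group 8 minus oxidation state +2 gives a d⁶ configuration for Fe²⁺.
Configuration: t₂g⁶ eg⁰.
Orbital CFSE = 6(-0.4) + 0(0.6) = -2.4Δ_oct = -2.4 × 36690 = -88056 cm⁻¹.
Pairing penalty: 3 pairs vs 1 in the high-spin reference → 2 extra × P = 35060 cm⁻¹.
Net CFSE = -88056 + 35060 = -52996 cm⁻¹.

-52996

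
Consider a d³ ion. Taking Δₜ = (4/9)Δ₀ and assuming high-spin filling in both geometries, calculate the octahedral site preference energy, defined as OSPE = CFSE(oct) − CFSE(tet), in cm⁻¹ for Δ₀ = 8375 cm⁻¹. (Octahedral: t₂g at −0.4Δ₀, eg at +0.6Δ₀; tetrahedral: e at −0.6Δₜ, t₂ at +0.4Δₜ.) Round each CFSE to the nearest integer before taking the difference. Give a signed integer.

Octahedral high-spin t2g^3 e_g^0: CFSE = -1.2 × 8375 = -10050 cm⁻¹.
Tetrahedral e^2 t2^1 gives -0.8Δₜ = -0.8 × (4/9) × 8375 = -2978 cm⁻¹.
OSPE = -10050 − (-2978) = -7072 cm⁻¹.

-7072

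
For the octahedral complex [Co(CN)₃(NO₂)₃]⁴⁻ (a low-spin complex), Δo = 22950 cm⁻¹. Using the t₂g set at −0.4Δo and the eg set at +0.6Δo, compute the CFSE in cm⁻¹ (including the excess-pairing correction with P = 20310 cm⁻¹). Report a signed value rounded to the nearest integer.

Ligand charges: 3×(-1) from CN⁻ and 3×(-1) from NO₂⁻ sum to -6; with overall charge -4, Co is +2.
Group 9 minus oxidation state +2 gives a d⁷ configuration for Co²⁺.
The d⁷ electrons fill as t₂g⁶ eg¹.
CFSE(orbital) = 6×(-0.4Δo) + 1×(0.6Δo) = -1.8Δo; with Δo = 22950 cm⁻¹ that is -41310 cm⁻¹.
Pairing penalty: 3 pairs vs 2 in the high-spin reference → 1 extra × P = 20310 cm⁻¹.
Combining: -41310 + 20310 = -21000 cm⁻¹.

-21000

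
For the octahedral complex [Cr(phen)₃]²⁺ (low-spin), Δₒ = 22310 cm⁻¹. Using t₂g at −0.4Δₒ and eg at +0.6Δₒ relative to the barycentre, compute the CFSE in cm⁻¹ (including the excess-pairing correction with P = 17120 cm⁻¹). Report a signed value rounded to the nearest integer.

-18576

phen is neutral, so the +2 overall charge sits on Cr: oxidation state +2.
Cr is in group 6, so Cr²⁺ is d⁴ (6 − 2 = 4).
Configuration: t₂g⁴ eg⁰.
Orbital CFSE = 4(-0.4) + 0(0.6) = -1.6Δₒ = -1.6 × 22310 = -35696 cm⁻¹.
Relative to high-spin t₂g³ eg¹ (0 paired), the low-spin configuration has 1 additional pair, contributing +1 × 17120 = +17120 cm⁻¹.
Combining: -35696 + 17120 = -18576 cm⁻¹.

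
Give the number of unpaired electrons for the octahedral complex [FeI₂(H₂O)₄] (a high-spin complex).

4

Ligand charges: 2×(-1) from I⁻ and 4×(+0) from H₂O sum to -2; with overall charge +0, Fe is +2.
Fe is in group 8, so Fe²⁺ is d⁶ (8 − 2 = 6).
Configuration: t2g^4 e_g^2, giving 4 unpaired electrons.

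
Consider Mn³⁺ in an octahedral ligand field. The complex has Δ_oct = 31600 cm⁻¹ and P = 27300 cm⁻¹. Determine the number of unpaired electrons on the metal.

2

Mn sits in group 7; removing 3 electrons leaves Mn³⁺ with 7 − 3 = 4 d electrons.
With Δ_oct > P the complex is low-spin.
Filling d⁴ accordingly: t2g^4 e_g^0.
Unpaired electrons: 2.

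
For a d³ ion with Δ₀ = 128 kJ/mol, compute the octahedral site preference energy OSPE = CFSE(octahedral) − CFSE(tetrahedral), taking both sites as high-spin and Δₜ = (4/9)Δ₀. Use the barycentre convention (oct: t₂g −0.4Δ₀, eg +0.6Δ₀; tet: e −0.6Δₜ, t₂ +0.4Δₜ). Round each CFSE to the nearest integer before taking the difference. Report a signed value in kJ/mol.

In an octahedral site d³ (HS) is t2g^3 e_g^0, giving CFSE(oct) = -1.2Δ₀ = -154 kJ/mol.
Tetrahedral e^2 t2^1 gives -0.8Δₜ = -0.8 × (4/9) × 128 = -46 kJ/mol.
OSPE = CFSE(oct) − CFSE(tet) = -154 − (-46) = -108 kJ/mol.

-108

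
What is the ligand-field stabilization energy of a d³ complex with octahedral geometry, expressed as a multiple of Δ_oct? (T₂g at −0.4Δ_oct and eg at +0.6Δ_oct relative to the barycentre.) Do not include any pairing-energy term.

For octahedral d³ the high- and low-spin configurations coincide.
Configuration: t₂g³ eg⁰.
CFSE = 3(-0.4Δ_oct) + 0(0.6Δ_oct) = -1.2Δ_oct + 0.0Δ_oct = -1.2Δ_oct.

-1.2 Δ_oct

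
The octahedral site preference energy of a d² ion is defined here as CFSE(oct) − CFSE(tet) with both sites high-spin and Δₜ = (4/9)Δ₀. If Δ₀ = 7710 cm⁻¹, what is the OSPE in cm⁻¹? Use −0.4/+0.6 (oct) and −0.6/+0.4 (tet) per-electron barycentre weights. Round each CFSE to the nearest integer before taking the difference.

Octahedral high-spin t₂g² eg⁰: CFSE = -0.8 × 7710 = -6168 cm⁻¹.
Tetrahedral e² t₂⁰ gives -1.2Δₜ = -1.2 × (4/9) × 7710 = -4112 cm⁻¹.
OSPE = CFSE(oct) − CFSE(tet) = -6168 − (-4112) = -2056 cm⁻¹.

-2056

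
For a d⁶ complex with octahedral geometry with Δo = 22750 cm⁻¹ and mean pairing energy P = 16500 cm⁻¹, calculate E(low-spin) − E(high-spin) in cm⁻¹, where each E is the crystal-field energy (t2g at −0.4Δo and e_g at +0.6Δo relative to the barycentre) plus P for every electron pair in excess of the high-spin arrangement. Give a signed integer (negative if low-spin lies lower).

-12500

High-spin: t2g^4 e_g^2, CFSE = -0.4Δo = -9100 cm⁻¹.
Low-spin: t2g^6 e_g^0, orbital CFSE = -2.4Δo = -54600 cm⁻¹; plus 2 excess pairs × P = +33000 cm⁻¹; total -21600 cm⁻¹.
E(LS) − E(HS) = -21600 − (-9100) = -12500 cm⁻¹.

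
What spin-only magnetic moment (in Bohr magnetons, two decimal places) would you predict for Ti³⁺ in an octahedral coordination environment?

1.73 Bohr magnetons

Group 4 minus oxidation state +3 gives a d¹ configuration for Ti³⁺.
Configuration: t₂g¹ eg⁰ → 1 unpaired electron.
μ(spin-only) = √[1(1+2)] = √3 ≈ 1.73 Bohr magnetons.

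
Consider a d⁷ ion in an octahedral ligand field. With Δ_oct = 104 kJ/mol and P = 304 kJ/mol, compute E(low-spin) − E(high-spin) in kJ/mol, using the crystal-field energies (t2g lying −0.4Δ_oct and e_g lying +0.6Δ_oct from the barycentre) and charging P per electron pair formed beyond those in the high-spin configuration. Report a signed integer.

In the high-spin limit (t2g^5 e_g^2) the orbital term is -0.8Δ_oct = -83 kJ/mol, with no excess pairing.
For low-spin the configuration is t2g^6 e_g^1: orbital energy -1.8 × 104 = -187 kJ/mol, and 1 additional pair relative to high-spin adds 304 kJ/mol, giving 117 kJ/mol.
The difference is 117 − (-83) = 200 kJ/mol, so high-spin lies lower.

200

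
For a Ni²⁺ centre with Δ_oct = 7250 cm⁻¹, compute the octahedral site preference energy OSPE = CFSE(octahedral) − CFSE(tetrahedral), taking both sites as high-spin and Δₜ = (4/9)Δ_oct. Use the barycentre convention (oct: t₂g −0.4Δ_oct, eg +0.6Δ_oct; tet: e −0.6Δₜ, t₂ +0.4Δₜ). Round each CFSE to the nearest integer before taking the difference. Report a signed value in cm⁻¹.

Group 10 minus oxidation state +2 gives a d⁸ configuration for Ni²⁺.
Octahedral (high-spin): t₂g⁶ eg², CFSE = 6(−0.4) + 2(+0.6) = -1.2Δ_oct = -1.2 × 7250 = -8700 cm⁻¹.
In a tetrahedral site the filling is e⁴ t₂⁴: CFSE(tet) = -0.8Δₜ = -0.8 × (4/9)(7250) = -2578 cm⁻¹.
OSPE = -8700 − (-2578) = -6122 cm⁻¹.

-6122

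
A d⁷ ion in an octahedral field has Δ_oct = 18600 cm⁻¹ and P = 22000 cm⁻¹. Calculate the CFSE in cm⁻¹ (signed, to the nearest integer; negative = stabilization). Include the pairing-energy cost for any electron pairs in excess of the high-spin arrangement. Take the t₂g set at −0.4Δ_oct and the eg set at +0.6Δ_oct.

Here Δ_oct < P (18600 < 22000), so the high-spin state is favoured.
Filling d⁷ accordingly: t₂g⁵ eg².
Orbital CFSE = -0.8Δ_oct = -0.8 × 18600 = -14880 cm⁻¹.
High-spin has no excess pairs, so no pairing correction applies.

-14880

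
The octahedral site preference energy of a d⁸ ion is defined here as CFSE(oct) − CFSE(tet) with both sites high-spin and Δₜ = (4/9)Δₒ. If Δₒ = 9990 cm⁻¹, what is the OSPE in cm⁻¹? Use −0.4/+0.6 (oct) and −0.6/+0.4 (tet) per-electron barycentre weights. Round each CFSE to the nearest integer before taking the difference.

Octahedral high-spin t₂g⁶ eg²: CFSE = -1.2 × 9990 = -11988 cm⁻¹.
In a tetrahedral site the filling is e⁴ t₂⁴: CFSE(tet) = -0.8Δₜ = -0.8 × (4/9)(9990) = -3552 cm⁻¹.
OSPE = -11988 − (-3552) = -8436 cm⁻¹.

-8436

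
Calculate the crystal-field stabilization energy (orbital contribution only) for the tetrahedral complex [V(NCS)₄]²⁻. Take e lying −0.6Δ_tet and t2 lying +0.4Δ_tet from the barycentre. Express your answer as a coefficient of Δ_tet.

-0.8 Δ_tet

Each NCS⁻ contributes -1; 4 × (-1) = -4. With overall charge -2, V is in the +2 oxidation state.
V²⁺: group 5, so d-count = 5 − 2 = 3.
With tetrahedral geometry the complex is necessarily high-spin.
Configuration: e^2 t2^1.
CFSE = 2(-0.6Δ_tet) + 1(0.4Δ_tet) = -1.2Δ_tet + 0.4Δ_tet = -0.8Δ_tet.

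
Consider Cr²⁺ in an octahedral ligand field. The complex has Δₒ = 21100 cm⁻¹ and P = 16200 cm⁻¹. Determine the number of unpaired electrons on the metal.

Cr sits in group 6; removing 2 electrons leaves Cr²⁺ with 6 − 2 = 4 d electrons.
Here Δₒ > P (21100 > 16200), so the low-spin state is favoured.
That gives t2g^4 e_g^0.
Unpaired electrons: 2.

2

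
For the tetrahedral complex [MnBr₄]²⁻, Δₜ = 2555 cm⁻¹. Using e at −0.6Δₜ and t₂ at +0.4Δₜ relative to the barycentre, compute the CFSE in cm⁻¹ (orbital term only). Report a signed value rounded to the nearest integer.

Each Br⁻ contributes -1; 4 × (-1) = -4. With overall charge -2, Mn is in the +2 oxidation state.
Mn is in group 7, so Mn²⁺ is d⁵ (7 − 2 = 5).
Tetrahedral splitting is small, so the complex is high-spin.
Configuration: e² t₂³.
The orbital stabilization is 0.0Δₜ = 0.0 × 2555 = 0 cm⁻¹.

0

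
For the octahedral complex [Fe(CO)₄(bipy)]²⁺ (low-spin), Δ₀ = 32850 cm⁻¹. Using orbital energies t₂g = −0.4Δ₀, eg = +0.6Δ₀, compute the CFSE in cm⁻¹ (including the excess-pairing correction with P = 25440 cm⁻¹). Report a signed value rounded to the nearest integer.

-27960

Ligand charges: 4×(+0) from CO and 1×(+0) from bipy sum to +0; with overall charge +2, Fe is +2.
Fe²⁺: group 8, so d-count = 8 − 2 = 6.
The d⁶ electrons fill as t₂g⁶ eg⁰.
Orbital CFSE = 6(-0.4) + 0(0.6) = -2.4Δ₀ = -2.4 × 32850 = -78840 cm⁻¹.
Pairing penalty: 3 pairs vs 1 in the high-spin reference → 2 extra × P = 50880 cm⁻¹.
Net CFSE = -78840 + 50880 = -27960 cm⁻¹.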